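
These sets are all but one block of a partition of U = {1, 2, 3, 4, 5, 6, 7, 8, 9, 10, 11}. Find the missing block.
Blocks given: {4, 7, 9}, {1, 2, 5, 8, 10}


U = {1, 2, 3, 4, 5, 6, 7, 8, 9, 10, 11}
Shown blocks: {4, 7, 9}, {1, 2, 5, 8, 10}
A partition's blocks are pairwise disjoint and cover U, so the missing block = U \ (union of shown blocks).
Union of shown blocks: {1, 2, 4, 5, 7, 8, 9, 10}
Missing block = U \ (union) = {3, 6, 11}

{3, 6, 11}


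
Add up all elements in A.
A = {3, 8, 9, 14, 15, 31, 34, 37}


Set A = {3, 8, 9, 14, 15, 31, 34, 37}
Sum = 3 + 8 + 9 + 14 + 15 + 31 + 34 + 37 = 151

151


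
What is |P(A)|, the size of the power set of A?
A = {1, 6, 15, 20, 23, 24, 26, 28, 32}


Set A = {1, 6, 15, 20, 23, 24, 26, 28, 32}
|A| = 9
The power set P(A) contains all subsets of A.
|P(A)| = 2^|A| = 2^9 = 512

512


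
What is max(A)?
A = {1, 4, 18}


Set A = {1, 4, 18}
Elements in ascending order: 1, 4, 18
The largest element is 18.

18


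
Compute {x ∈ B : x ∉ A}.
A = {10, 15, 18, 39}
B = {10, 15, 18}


Set A = {10, 15, 18, 39}
Set B = {10, 15, 18}
Check each element of B against A:
10 ∈ A, 15 ∈ A, 18 ∈ A
Elements of B not in A: {}

{}


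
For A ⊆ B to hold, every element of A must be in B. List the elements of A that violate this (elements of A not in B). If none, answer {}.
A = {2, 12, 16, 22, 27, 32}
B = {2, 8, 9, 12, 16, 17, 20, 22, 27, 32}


Set A = {2, 12, 16, 22, 27, 32}
Set B = {2, 8, 9, 12, 16, 17, 20, 22, 27, 32}
Check each element of A against B:
2 ∈ B, 12 ∈ B, 16 ∈ B, 22 ∈ B, 27 ∈ B, 32 ∈ B
Elements of A not in B: {}

{}


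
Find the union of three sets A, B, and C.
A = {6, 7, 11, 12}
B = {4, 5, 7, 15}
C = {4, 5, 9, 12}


Set A = {6, 7, 11, 12}
Set B = {4, 5, 7, 15}
Set C = {4, 5, 9, 12}
First, A ∪ B = {4, 5, 6, 7, 11, 12, 15}
Then, (A ∪ B) ∪ C = {4, 5, 6, 7, 9, 11, 12, 15}

{4, 5, 6, 7, 9, 11, 12, 15}


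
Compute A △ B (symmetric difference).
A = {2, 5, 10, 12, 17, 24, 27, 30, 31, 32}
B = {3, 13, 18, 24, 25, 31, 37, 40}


Set A = {2, 5, 10, 12, 17, 24, 27, 30, 31, 32}
Set B = {3, 13, 18, 24, 25, 31, 37, 40}
A △ B = (A \ B) ∪ (B \ A)
Elements in A but not B: {2, 5, 10, 12, 17, 27, 30, 32}
Elements in B but not A: {3, 13, 18, 25, 37, 40}
A △ B = {2, 3, 5, 10, 12, 13, 17, 18, 25, 27, 30, 32, 37, 40}

{2, 3, 5, 10, 12, 13, 17, 18, 25, 27, 30, 32, 37, 40}


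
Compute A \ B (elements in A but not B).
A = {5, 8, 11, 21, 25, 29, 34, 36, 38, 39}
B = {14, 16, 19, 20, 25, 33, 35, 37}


Set A = {5, 8, 11, 21, 25, 29, 34, 36, 38, 39}
Set B = {14, 16, 19, 20, 25, 33, 35, 37}
A \ B includes elements in A that are not in B.
Check each element of A:
5 (not in B, keep), 8 (not in B, keep), 11 (not in B, keep), 21 (not in B, keep), 25 (in B, remove), 29 (not in B, keep), 34 (not in B, keep), 36 (not in B, keep), 38 (not in B, keep), 39 (not in B, keep)
A \ B = {5, 8, 11, 21, 29, 34, 36, 38, 39}

{5, 8, 11, 21, 29, 34, 36, 38, 39}


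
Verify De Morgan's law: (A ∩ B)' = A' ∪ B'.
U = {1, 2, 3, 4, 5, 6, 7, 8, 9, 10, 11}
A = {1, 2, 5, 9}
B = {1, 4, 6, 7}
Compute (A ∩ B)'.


U = {1, 2, 3, 4, 5, 6, 7, 8, 9, 10, 11}
A = {1, 2, 5, 9}, B = {1, 4, 6, 7}
A ∩ B = {1}
(A ∩ B)' = U \ (A ∩ B) = {2, 3, 4, 5, 6, 7, 8, 9, 10, 11}
Verification via A' ∪ B': A' = {3, 4, 6, 7, 8, 10, 11}, B' = {2, 3, 5, 8, 9, 10, 11}
A' ∪ B' = {2, 3, 4, 5, 6, 7, 8, 9, 10, 11} ✓

{2, 3, 4, 5, 6, 7, 8, 9, 10, 11}


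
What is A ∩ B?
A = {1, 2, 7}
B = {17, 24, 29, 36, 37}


Set A = {1, 2, 7}
Set B = {17, 24, 29, 36, 37}
A ∩ B includes only elements in both sets.
Check each element of A against B:
1 ✗, 2 ✗, 7 ✗
A ∩ B = {}

{}


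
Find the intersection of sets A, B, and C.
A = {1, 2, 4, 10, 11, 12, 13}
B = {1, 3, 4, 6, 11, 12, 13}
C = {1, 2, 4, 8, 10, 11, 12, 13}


Set A = {1, 2, 4, 10, 11, 12, 13}
Set B = {1, 3, 4, 6, 11, 12, 13}
Set C = {1, 2, 4, 8, 10, 11, 12, 13}
First, A ∩ B = {1, 4, 11, 12, 13}
Then, (A ∩ B) ∩ C = {1, 4, 11, 12, 13}

{1, 4, 11, 12, 13}


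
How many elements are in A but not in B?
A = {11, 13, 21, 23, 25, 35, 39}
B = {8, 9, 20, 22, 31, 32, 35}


Set A = {11, 13, 21, 23, 25, 35, 39}
Set B = {8, 9, 20, 22, 31, 32, 35}
A \ B = {11, 13, 21, 23, 25, 39}
|A \ B| = 6

6


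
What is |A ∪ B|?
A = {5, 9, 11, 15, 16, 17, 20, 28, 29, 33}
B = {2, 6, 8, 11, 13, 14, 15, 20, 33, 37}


Set A = {5, 9, 11, 15, 16, 17, 20, 28, 29, 33}, |A| = 10
Set B = {2, 6, 8, 11, 13, 14, 15, 20, 33, 37}, |B| = 10
A ∩ B = {11, 15, 20, 33}, |A ∩ B| = 4
|A ∪ B| = |A| + |B| - |A ∩ B| = 10 + 10 - 4 = 16

16


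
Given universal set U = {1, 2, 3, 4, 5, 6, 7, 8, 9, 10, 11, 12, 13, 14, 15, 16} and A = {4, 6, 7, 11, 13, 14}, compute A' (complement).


Universal set U = {1, 2, 3, 4, 5, 6, 7, 8, 9, 10, 11, 12, 13, 14, 15, 16}
Set A = {4, 6, 7, 11, 13, 14}
A' = U \ A = elements in U but not in A
Checking each element of U:
1 (not in A, include), 2 (not in A, include), 3 (not in A, include), 4 (in A, exclude), 5 (not in A, include), 6 (in A, exclude), 7 (in A, exclude), 8 (not in A, include), 9 (not in A, include), 10 (not in A, include), 11 (in A, exclude), 12 (not in A, include), 13 (in A, exclude), 14 (in A, exclude), 15 (not in A, include), 16 (not in A, include)
A' = {1, 2, 3, 5, 8, 9, 10, 12, 15, 16}

{1, 2, 3, 5, 8, 9, 10, 12, 15, 16}


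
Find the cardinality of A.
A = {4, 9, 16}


Set A = {4, 9, 16}
Listing elements: 4, 9, 16
Counting: 3 elements
|A| = 3

3


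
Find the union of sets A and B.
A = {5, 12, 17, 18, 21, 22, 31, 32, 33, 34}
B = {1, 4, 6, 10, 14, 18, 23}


Set A = {5, 12, 17, 18, 21, 22, 31, 32, 33, 34}
Set B = {1, 4, 6, 10, 14, 18, 23}
A ∪ B includes all elements in either set.
Elements from A: {5, 12, 17, 18, 21, 22, 31, 32, 33, 34}
Elements from B not already included: {1, 4, 6, 10, 14, 23}
A ∪ B = {1, 4, 5, 6, 10, 12, 14, 17, 18, 21, 22, 23, 31, 32, 33, 34}

{1, 4, 5, 6, 10, 12, 14, 17, 18, 21, 22, 23, 31, 32, 33, 34}


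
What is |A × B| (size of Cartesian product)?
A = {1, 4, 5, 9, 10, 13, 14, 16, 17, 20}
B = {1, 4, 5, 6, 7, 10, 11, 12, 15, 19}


Set A = {1, 4, 5, 9, 10, 13, 14, 16, 17, 20} has 10 elements.
Set B = {1, 4, 5, 6, 7, 10, 11, 12, 15, 19} has 10 elements.
|A × B| = |A| × |B| = 10 × 10 = 100

100


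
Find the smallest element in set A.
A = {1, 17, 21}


Set A = {1, 17, 21}
Elements in ascending order: 1, 17, 21
The smallest element is 1.

1


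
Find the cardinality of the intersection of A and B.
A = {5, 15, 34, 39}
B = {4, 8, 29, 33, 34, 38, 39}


Set A = {5, 15, 34, 39}
Set B = {4, 8, 29, 33, 34, 38, 39}
A ∩ B = {34, 39}
|A ∩ B| = 2

2


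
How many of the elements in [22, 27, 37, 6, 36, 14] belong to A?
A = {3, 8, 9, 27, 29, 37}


Set A = {3, 8, 9, 27, 29, 37}
Candidates: [22, 27, 37, 6, 36, 14]
Check each candidate:
22 ∉ A, 27 ∈ A, 37 ∈ A, 6 ∉ A, 36 ∉ A, 14 ∉ A
Count of candidates in A: 2

2


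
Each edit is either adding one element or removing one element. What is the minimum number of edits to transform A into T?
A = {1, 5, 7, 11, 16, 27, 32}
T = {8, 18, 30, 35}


Set A = {1, 5, 7, 11, 16, 27, 32}
Set T = {8, 18, 30, 35}
Elements to remove from A (in A, not in T): {1, 5, 7, 11, 16, 27, 32} → 7 removals
Elements to add to A (in T, not in A): {8, 18, 30, 35} → 4 additions
Total edits = 7 + 4 = 11

11


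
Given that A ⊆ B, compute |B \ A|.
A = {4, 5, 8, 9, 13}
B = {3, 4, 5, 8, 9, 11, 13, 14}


Set A = {4, 5, 8, 9, 13}, |A| = 5
Set B = {3, 4, 5, 8, 9, 11, 13, 14}, |B| = 8
Since A ⊆ B: B \ A = {3, 11, 14}
|B| - |A| = 8 - 5 = 3

3


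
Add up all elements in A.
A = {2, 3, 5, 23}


Set A = {2, 3, 5, 23}
Sum = 2 + 3 + 5 + 23 = 33

33


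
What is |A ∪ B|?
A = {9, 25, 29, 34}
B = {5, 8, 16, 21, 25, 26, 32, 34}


Set A = {9, 25, 29, 34}, |A| = 4
Set B = {5, 8, 16, 21, 25, 26, 32, 34}, |B| = 8
A ∩ B = {25, 34}, |A ∩ B| = 2
|A ∪ B| = |A| + |B| - |A ∩ B| = 4 + 8 - 2 = 10

10


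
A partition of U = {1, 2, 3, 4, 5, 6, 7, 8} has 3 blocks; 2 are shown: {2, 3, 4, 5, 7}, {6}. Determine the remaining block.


U = {1, 2, 3, 4, 5, 6, 7, 8}
Shown blocks: {2, 3, 4, 5, 7}, {6}
A partition's blocks are pairwise disjoint and cover U, so the missing block = U \ (union of shown blocks).
Union of shown blocks: {2, 3, 4, 5, 6, 7}
Missing block = U \ (union) = {1, 8}

{1, 8}


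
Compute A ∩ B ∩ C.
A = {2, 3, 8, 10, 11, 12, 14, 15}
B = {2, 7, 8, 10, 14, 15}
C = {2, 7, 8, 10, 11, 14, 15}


Set A = {2, 3, 8, 10, 11, 12, 14, 15}
Set B = {2, 7, 8, 10, 14, 15}
Set C = {2, 7, 8, 10, 11, 14, 15}
First, A ∩ B = {2, 8, 10, 14, 15}
Then, (A ∩ B) ∩ C = {2, 8, 10, 14, 15}

{2, 8, 10, 14, 15}


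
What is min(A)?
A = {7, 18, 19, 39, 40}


Set A = {7, 18, 19, 39, 40}
Elements in ascending order: 7, 18, 19, 39, 40
The smallest element is 7.

7


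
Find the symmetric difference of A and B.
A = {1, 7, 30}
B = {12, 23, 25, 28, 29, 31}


Set A = {1, 7, 30}
Set B = {12, 23, 25, 28, 29, 31}
A △ B = (A \ B) ∪ (B \ A)
Elements in A but not B: {1, 7, 30}
Elements in B but not A: {12, 23, 25, 28, 29, 31}
A △ B = {1, 7, 12, 23, 25, 28, 29, 30, 31}

{1, 7, 12, 23, 25, 28, 29, 30, 31}


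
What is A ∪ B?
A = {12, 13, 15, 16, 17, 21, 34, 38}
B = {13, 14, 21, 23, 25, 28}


Set A = {12, 13, 15, 16, 17, 21, 34, 38}
Set B = {13, 14, 21, 23, 25, 28}
A ∪ B includes all elements in either set.
Elements from A: {12, 13, 15, 16, 17, 21, 34, 38}
Elements from B not already included: {14, 23, 25, 28}
A ∪ B = {12, 13, 14, 15, 16, 17, 21, 23, 25, 28, 34, 38}

{12, 13, 14, 15, 16, 17, 21, 23, 25, 28, 34, 38}


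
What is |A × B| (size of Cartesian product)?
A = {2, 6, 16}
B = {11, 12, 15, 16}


Set A = {2, 6, 16} has 3 elements.
Set B = {11, 12, 15, 16} has 4 elements.
|A × B| = |A| × |B| = 3 × 4 = 12

12


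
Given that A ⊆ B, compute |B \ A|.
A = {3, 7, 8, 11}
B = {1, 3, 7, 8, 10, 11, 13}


Set A = {3, 7, 8, 11}, |A| = 4
Set B = {1, 3, 7, 8, 10, 11, 13}, |B| = 7
Since A ⊆ B: B \ A = {1, 10, 13}
|B| - |A| = 7 - 4 = 3

3


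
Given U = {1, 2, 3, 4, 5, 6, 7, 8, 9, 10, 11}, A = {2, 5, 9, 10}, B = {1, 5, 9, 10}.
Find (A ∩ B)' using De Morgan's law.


U = {1, 2, 3, 4, 5, 6, 7, 8, 9, 10, 11}
A = {2, 5, 9, 10}, B = {1, 5, 9, 10}
A ∩ B = {5, 9, 10}
(A ∩ B)' = U \ (A ∩ B) = {1, 2, 3, 4, 6, 7, 8, 11}
Verification via A' ∪ B': A' = {1, 3, 4, 6, 7, 8, 11}, B' = {2, 3, 4, 6, 7, 8, 11}
A' ∪ B' = {1, 2, 3, 4, 6, 7, 8, 11} ✓

{1, 2, 3, 4, 6, 7, 8, 11}


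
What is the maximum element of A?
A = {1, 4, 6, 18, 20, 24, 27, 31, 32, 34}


Set A = {1, 4, 6, 18, 20, 24, 27, 31, 32, 34}
Elements in ascending order: 1, 4, 6, 18, 20, 24, 27, 31, 32, 34
The largest element is 34.

34


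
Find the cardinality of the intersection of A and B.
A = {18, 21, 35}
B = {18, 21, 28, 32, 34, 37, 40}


Set A = {18, 21, 35}
Set B = {18, 21, 28, 32, 34, 37, 40}
A ∩ B = {18, 21}
|A ∩ B| = 2

2


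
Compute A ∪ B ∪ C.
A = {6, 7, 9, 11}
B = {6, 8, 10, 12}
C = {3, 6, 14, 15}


Set A = {6, 7, 9, 11}
Set B = {6, 8, 10, 12}
Set C = {3, 6, 14, 15}
First, A ∪ B = {6, 7, 8, 9, 10, 11, 12}
Then, (A ∪ B) ∪ C = {3, 6, 7, 8, 9, 10, 11, 12, 14, 15}

{3, 6, 7, 8, 9, 10, 11, 12, 14, 15}


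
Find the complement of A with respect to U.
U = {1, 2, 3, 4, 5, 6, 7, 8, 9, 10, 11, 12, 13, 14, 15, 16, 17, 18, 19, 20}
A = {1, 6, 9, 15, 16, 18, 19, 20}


Universal set U = {1, 2, 3, 4, 5, 6, 7, 8, 9, 10, 11, 12, 13, 14, 15, 16, 17, 18, 19, 20}
Set A = {1, 6, 9, 15, 16, 18, 19, 20}
A' = U \ A = elements in U but not in A
Checking each element of U:
1 (in A, exclude), 2 (not in A, include), 3 (not in A, include), 4 (not in A, include), 5 (not in A, include), 6 (in A, exclude), 7 (not in A, include), 8 (not in A, include), 9 (in A, exclude), 10 (not in A, include), 11 (not in A, include), 12 (not in A, include), 13 (not in A, include), 14 (not in A, include), 15 (in A, exclude), 16 (in A, exclude), 17 (not in A, include), 18 (in A, exclude), 19 (in A, exclude), 20 (in A, exclude)
A' = {2, 3, 4, 5, 7, 8, 10, 11, 12, 13, 14, 17}

{2, 3, 4, 5, 7, 8, 10, 11, 12, 13, 14, 17}


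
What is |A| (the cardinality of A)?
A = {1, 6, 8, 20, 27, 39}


Set A = {1, 6, 8, 20, 27, 39}
Listing elements: 1, 6, 8, 20, 27, 39
Counting: 6 elements
|A| = 6

6


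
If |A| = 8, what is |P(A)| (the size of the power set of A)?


The set has 8 elements.
The power set contains all possible subsets.
|P(A)| = 2^|A| = 2^8 = 256

256


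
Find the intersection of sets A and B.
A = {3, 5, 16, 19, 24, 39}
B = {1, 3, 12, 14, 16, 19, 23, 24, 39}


Set A = {3, 5, 16, 19, 24, 39}
Set B = {1, 3, 12, 14, 16, 19, 23, 24, 39}
A ∩ B includes only elements in both sets.
Check each element of A against B:
3 ✓, 5 ✗, 16 ✓, 19 ✓, 24 ✓, 39 ✓
A ∩ B = {3, 16, 19, 24, 39}

{3, 16, 19, 24, 39}


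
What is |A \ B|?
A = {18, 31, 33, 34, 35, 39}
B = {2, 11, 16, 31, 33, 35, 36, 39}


Set A = {18, 31, 33, 34, 35, 39}
Set B = {2, 11, 16, 31, 33, 35, 36, 39}
A \ B = {18, 34}
|A \ B| = 2

2


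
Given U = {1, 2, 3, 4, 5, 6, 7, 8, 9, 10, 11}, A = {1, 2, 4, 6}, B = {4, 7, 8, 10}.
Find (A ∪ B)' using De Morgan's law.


U = {1, 2, 3, 4, 5, 6, 7, 8, 9, 10, 11}
A = {1, 2, 4, 6}, B = {4, 7, 8, 10}
A ∪ B = {1, 2, 4, 6, 7, 8, 10}
(A ∪ B)' = U \ (A ∪ B) = {3, 5, 9, 11}
Verification via A' ∩ B': A' = {3, 5, 7, 8, 9, 10, 11}, B' = {1, 2, 3, 5, 6, 9, 11}
A' ∩ B' = {3, 5, 9, 11} ✓

{3, 5, 9, 11}


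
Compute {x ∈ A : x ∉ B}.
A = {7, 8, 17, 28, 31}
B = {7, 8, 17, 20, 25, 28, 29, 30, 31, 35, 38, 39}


Set A = {7, 8, 17, 28, 31}
Set B = {7, 8, 17, 20, 25, 28, 29, 30, 31, 35, 38, 39}
Check each element of A against B:
7 ∈ B, 8 ∈ B, 17 ∈ B, 28 ∈ B, 31 ∈ B
Elements of A not in B: {}

{}


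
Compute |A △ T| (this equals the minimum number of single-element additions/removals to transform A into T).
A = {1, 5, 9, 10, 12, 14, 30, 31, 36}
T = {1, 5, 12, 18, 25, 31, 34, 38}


Set A = {1, 5, 9, 10, 12, 14, 30, 31, 36}
Set T = {1, 5, 12, 18, 25, 31, 34, 38}
Elements to remove from A (in A, not in T): {9, 10, 14, 30, 36} → 5 removals
Elements to add to A (in T, not in A): {18, 25, 34, 38} → 4 additions
Total edits = 5 + 4 = 9

9


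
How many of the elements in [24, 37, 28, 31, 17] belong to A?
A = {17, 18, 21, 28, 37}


Set A = {17, 18, 21, 28, 37}
Candidates: [24, 37, 28, 31, 17]
Check each candidate:
24 ∉ A, 37 ∈ A, 28 ∈ A, 31 ∉ A, 17 ∈ A
Count of candidates in A: 3

3


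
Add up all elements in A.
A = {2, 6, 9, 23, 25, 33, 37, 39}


Set A = {2, 6, 9, 23, 25, 33, 37, 39}
Sum = 2 + 6 + 9 + 23 + 25 + 33 + 37 + 39 = 174

174


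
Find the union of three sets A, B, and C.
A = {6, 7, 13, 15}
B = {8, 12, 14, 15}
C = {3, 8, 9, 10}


Set A = {6, 7, 13, 15}
Set B = {8, 12, 14, 15}
Set C = {3, 8, 9, 10}
First, A ∪ B = {6, 7, 8, 12, 13, 14, 15}
Then, (A ∪ B) ∪ C = {3, 6, 7, 8, 9, 10, 12, 13, 14, 15}

{3, 6, 7, 8, 9, 10, 12, 13, 14, 15}


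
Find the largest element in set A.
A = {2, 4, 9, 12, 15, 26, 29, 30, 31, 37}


Set A = {2, 4, 9, 12, 15, 26, 29, 30, 31, 37}
Elements in ascending order: 2, 4, 9, 12, 15, 26, 29, 30, 31, 37
The largest element is 37.

37


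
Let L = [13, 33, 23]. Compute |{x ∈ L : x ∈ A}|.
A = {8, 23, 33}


Set A = {8, 23, 33}
Candidates: [13, 33, 23]
Check each candidate:
13 ∉ A, 33 ∈ A, 23 ∈ A
Count of candidates in A: 2

2


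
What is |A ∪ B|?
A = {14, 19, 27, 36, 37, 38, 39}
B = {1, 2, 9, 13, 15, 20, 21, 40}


Set A = {14, 19, 27, 36, 37, 38, 39}, |A| = 7
Set B = {1, 2, 9, 13, 15, 20, 21, 40}, |B| = 8
A ∩ B = {}, |A ∩ B| = 0
|A ∪ B| = |A| + |B| - |A ∩ B| = 7 + 8 - 0 = 15

15


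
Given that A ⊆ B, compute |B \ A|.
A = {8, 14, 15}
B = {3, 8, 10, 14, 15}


Set A = {8, 14, 15}, |A| = 3
Set B = {3, 8, 10, 14, 15}, |B| = 5
Since A ⊆ B: B \ A = {3, 10}
|B| - |A| = 5 - 3 = 2

2


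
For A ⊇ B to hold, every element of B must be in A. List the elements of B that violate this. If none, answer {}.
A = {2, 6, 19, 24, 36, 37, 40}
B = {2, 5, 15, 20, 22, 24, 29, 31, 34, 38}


Set A = {2, 6, 19, 24, 36, 37, 40}
Set B = {2, 5, 15, 20, 22, 24, 29, 31, 34, 38}
Check each element of B against A:
2 ∈ A, 5 ∉ A (include), 15 ∉ A (include), 20 ∉ A (include), 22 ∉ A (include), 24 ∈ A, 29 ∉ A (include), 31 ∉ A (include), 34 ∉ A (include), 38 ∉ A (include)
Elements of B not in A: {5, 15, 20, 22, 29, 31, 34, 38}

{5, 15, 20, 22, 29, 31, 34, 38}


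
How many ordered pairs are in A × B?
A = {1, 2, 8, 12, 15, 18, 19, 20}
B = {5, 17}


Set A = {1, 2, 8, 12, 15, 18, 19, 20} has 8 elements.
Set B = {5, 17} has 2 elements.
|A × B| = |A| × |B| = 8 × 2 = 16

16


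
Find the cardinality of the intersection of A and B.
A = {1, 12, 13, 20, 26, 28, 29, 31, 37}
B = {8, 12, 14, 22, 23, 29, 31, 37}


Set A = {1, 12, 13, 20, 26, 28, 29, 31, 37}
Set B = {8, 12, 14, 22, 23, 29, 31, 37}
A ∩ B = {12, 29, 31, 37}
|A ∩ B| = 4

4


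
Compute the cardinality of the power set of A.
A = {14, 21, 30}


Set A = {14, 21, 30}
|A| = 3
The power set P(A) contains all subsets of A.
|P(A)| = 2^|A| = 2^3 = 8

8


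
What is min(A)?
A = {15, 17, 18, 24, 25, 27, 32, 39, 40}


Set A = {15, 17, 18, 24, 25, 27, 32, 39, 40}
Elements in ascending order: 15, 17, 18, 24, 25, 27, 32, 39, 40
The smallest element is 15.

15


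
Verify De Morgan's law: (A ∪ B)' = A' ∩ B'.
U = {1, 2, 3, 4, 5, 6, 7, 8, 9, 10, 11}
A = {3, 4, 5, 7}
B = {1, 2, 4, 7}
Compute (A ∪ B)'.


U = {1, 2, 3, 4, 5, 6, 7, 8, 9, 10, 11}
A = {3, 4, 5, 7}, B = {1, 2, 4, 7}
A ∪ B = {1, 2, 3, 4, 5, 7}
(A ∪ B)' = U \ (A ∪ B) = {6, 8, 9, 10, 11}
Verification via A' ∩ B': A' = {1, 2, 6, 8, 9, 10, 11}, B' = {3, 5, 6, 8, 9, 10, 11}
A' ∩ B' = {6, 8, 9, 10, 11} ✓

{6, 8, 9, 10, 11}


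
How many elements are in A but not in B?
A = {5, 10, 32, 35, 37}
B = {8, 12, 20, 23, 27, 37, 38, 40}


Set A = {5, 10, 32, 35, 37}
Set B = {8, 12, 20, 23, 27, 37, 38, 40}
A \ B = {5, 10, 32, 35}
|A \ B| = 4

4


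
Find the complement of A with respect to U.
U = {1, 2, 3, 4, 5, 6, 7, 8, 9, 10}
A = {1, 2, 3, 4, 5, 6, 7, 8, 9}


Universal set U = {1, 2, 3, 4, 5, 6, 7, 8, 9, 10}
Set A = {1, 2, 3, 4, 5, 6, 7, 8, 9}
A' = U \ A = elements in U but not in A
Checking each element of U:
1 (in A, exclude), 2 (in A, exclude), 3 (in A, exclude), 4 (in A, exclude), 5 (in A, exclude), 6 (in A, exclude), 7 (in A, exclude), 8 (in A, exclude), 9 (in A, exclude), 10 (not in A, include)
A' = {10}

{10}


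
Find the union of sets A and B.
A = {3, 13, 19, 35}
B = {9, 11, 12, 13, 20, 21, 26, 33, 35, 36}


Set A = {3, 13, 19, 35}
Set B = {9, 11, 12, 13, 20, 21, 26, 33, 35, 36}
A ∪ B includes all elements in either set.
Elements from A: {3, 13, 19, 35}
Elements from B not already included: {9, 11, 12, 20, 21, 26, 33, 36}
A ∪ B = {3, 9, 11, 12, 13, 19, 20, 21, 26, 33, 35, 36}

{3, 9, 11, 12, 13, 19, 20, 21, 26, 33, 35, 36}


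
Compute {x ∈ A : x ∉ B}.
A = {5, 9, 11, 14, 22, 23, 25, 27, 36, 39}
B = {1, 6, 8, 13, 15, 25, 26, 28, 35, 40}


Set A = {5, 9, 11, 14, 22, 23, 25, 27, 36, 39}
Set B = {1, 6, 8, 13, 15, 25, 26, 28, 35, 40}
Check each element of A against B:
5 ∉ B (include), 9 ∉ B (include), 11 ∉ B (include), 14 ∉ B (include), 22 ∉ B (include), 23 ∉ B (include), 25 ∈ B, 27 ∉ B (include), 36 ∉ B (include), 39 ∉ B (include)
Elements of A not in B: {5, 9, 11, 14, 22, 23, 27, 36, 39}

{5, 9, 11, 14, 22, 23, 27, 36, 39}


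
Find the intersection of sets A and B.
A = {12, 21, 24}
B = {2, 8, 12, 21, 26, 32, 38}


Set A = {12, 21, 24}
Set B = {2, 8, 12, 21, 26, 32, 38}
A ∩ B includes only elements in both sets.
Check each element of A against B:
12 ✓, 21 ✓, 24 ✗
A ∩ B = {12, 21}

{12, 21}


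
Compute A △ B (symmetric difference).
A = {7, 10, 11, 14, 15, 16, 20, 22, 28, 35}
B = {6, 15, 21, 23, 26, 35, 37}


Set A = {7, 10, 11, 14, 15, 16, 20, 22, 28, 35}
Set B = {6, 15, 21, 23, 26, 35, 37}
A △ B = (A \ B) ∪ (B \ A)
Elements in A but not B: {7, 10, 11, 14, 16, 20, 22, 28}
Elements in B but not A: {6, 21, 23, 26, 37}
A △ B = {6, 7, 10, 11, 14, 16, 20, 21, 22, 23, 26, 28, 37}

{6, 7, 10, 11, 14, 16, 20, 21, 22, 23, 26, 28, 37}


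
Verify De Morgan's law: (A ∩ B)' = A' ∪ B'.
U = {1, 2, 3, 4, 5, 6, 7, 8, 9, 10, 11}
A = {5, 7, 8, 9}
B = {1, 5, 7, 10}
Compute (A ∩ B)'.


U = {1, 2, 3, 4, 5, 6, 7, 8, 9, 10, 11}
A = {5, 7, 8, 9}, B = {1, 5, 7, 10}
A ∩ B = {5, 7}
(A ∩ B)' = U \ (A ∩ B) = {1, 2, 3, 4, 6, 8, 9, 10, 11}
Verification via A' ∪ B': A' = {1, 2, 3, 4, 6, 10, 11}, B' = {2, 3, 4, 6, 8, 9, 11}
A' ∪ B' = {1, 2, 3, 4, 6, 8, 9, 10, 11} ✓

{1, 2, 3, 4, 6, 8, 9, 10, 11}


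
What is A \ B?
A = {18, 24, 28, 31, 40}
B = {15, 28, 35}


Set A = {18, 24, 28, 31, 40}
Set B = {15, 28, 35}
A \ B includes elements in A that are not in B.
Check each element of A:
18 (not in B, keep), 24 (not in B, keep), 28 (in B, remove), 31 (not in B, keep), 40 (not in B, keep)
A \ B = {18, 24, 31, 40}

{18, 24, 31, 40}


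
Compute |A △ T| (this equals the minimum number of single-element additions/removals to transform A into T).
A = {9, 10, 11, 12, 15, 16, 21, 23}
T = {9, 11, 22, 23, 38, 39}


Set A = {9, 10, 11, 12, 15, 16, 21, 23}
Set T = {9, 11, 22, 23, 38, 39}
Elements to remove from A (in A, not in T): {10, 12, 15, 16, 21} → 5 removals
Elements to add to A (in T, not in A): {22, 38, 39} → 3 additions
Total edits = 5 + 3 = 8

8


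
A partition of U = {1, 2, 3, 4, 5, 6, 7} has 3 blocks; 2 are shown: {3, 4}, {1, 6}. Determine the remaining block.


U = {1, 2, 3, 4, 5, 6, 7}
Shown blocks: {3, 4}, {1, 6}
A partition's blocks are pairwise disjoint and cover U, so the missing block = U \ (union of shown blocks).
Union of shown blocks: {1, 3, 4, 6}
Missing block = U \ (union) = {2, 5, 7}

{2, 5, 7}


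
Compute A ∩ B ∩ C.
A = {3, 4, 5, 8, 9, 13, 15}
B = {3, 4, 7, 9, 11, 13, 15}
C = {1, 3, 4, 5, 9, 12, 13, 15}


Set A = {3, 4, 5, 8, 9, 13, 15}
Set B = {3, 4, 7, 9, 11, 13, 15}
Set C = {1, 3, 4, 5, 9, 12, 13, 15}
First, A ∩ B = {3, 4, 9, 13, 15}
Then, (A ∩ B) ∩ C = {3, 4, 9, 13, 15}

{3, 4, 9, 13, 15}


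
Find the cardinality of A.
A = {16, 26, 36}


Set A = {16, 26, 36}
Listing elements: 16, 26, 36
Counting: 3 elements
|A| = 3

3


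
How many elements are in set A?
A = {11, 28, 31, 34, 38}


Set A = {11, 28, 31, 34, 38}
Listing elements: 11, 28, 31, 34, 38
Counting: 5 elements
|A| = 5

5


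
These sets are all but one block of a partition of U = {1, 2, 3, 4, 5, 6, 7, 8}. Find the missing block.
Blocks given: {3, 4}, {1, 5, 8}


U = {1, 2, 3, 4, 5, 6, 7, 8}
Shown blocks: {3, 4}, {1, 5, 8}
A partition's blocks are pairwise disjoint and cover U, so the missing block = U \ (union of shown blocks).
Union of shown blocks: {1, 3, 4, 5, 8}
Missing block = U \ (union) = {2, 6, 7}

{2, 6, 7}


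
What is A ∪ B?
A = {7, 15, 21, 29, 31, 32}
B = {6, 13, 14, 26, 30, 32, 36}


Set A = {7, 15, 21, 29, 31, 32}
Set B = {6, 13, 14, 26, 30, 32, 36}
A ∪ B includes all elements in either set.
Elements from A: {7, 15, 21, 29, 31, 32}
Elements from B not already included: {6, 13, 14, 26, 30, 36}
A ∪ B = {6, 7, 13, 14, 15, 21, 26, 29, 30, 31, 32, 36}

{6, 7, 13, 14, 15, 21, 26, 29, 30, 31, 32, 36}


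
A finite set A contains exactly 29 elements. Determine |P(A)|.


The set has 29 elements.
The power set contains all possible subsets.
|P(A)| = 2^|A| = 2^29 = 536870912

536870912


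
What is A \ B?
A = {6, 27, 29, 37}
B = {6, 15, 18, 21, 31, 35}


Set A = {6, 27, 29, 37}
Set B = {6, 15, 18, 21, 31, 35}
A \ B includes elements in A that are not in B.
Check each element of A:
6 (in B, remove), 27 (not in B, keep), 29 (not in B, keep), 37 (not in B, keep)
A \ B = {27, 29, 37}

{27, 29, 37}


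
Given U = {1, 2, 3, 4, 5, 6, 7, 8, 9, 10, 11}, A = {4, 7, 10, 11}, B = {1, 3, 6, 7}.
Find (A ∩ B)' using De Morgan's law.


U = {1, 2, 3, 4, 5, 6, 7, 8, 9, 10, 11}
A = {4, 7, 10, 11}, B = {1, 3, 6, 7}
A ∩ B = {7}
(A ∩ B)' = U \ (A ∩ B) = {1, 2, 3, 4, 5, 6, 8, 9, 10, 11}
Verification via A' ∪ B': A' = {1, 2, 3, 5, 6, 8, 9}, B' = {2, 4, 5, 8, 9, 10, 11}
A' ∪ B' = {1, 2, 3, 4, 5, 6, 8, 9, 10, 11} ✓

{1, 2, 3, 4, 5, 6, 8, 9, 10, 11}


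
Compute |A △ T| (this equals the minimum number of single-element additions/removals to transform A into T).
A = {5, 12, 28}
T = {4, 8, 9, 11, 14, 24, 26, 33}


Set A = {5, 12, 28}
Set T = {4, 8, 9, 11, 14, 24, 26, 33}
Elements to remove from A (in A, not in T): {5, 12, 28} → 3 removals
Elements to add to A (in T, not in A): {4, 8, 9, 11, 14, 24, 26, 33} → 8 additions
Total edits = 3 + 8 = 11

11


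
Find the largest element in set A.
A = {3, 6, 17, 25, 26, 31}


Set A = {3, 6, 17, 25, 26, 31}
Elements in ascending order: 3, 6, 17, 25, 26, 31
The largest element is 31.

31


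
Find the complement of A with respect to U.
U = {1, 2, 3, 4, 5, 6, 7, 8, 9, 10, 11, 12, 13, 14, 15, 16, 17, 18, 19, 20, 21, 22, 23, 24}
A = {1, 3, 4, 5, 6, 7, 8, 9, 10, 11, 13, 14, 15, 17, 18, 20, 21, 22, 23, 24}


Universal set U = {1, 2, 3, 4, 5, 6, 7, 8, 9, 10, 11, 12, 13, 14, 15, 16, 17, 18, 19, 20, 21, 22, 23, 24}
Set A = {1, 3, 4, 5, 6, 7, 8, 9, 10, 11, 13, 14, 15, 17, 18, 20, 21, 22, 23, 24}
A' = U \ A = elements in U but not in A
Checking each element of U:
1 (in A, exclude), 2 (not in A, include), 3 (in A, exclude), 4 (in A, exclude), 5 (in A, exclude), 6 (in A, exclude), 7 (in A, exclude), 8 (in A, exclude), 9 (in A, exclude), 10 (in A, exclude), 11 (in A, exclude), 12 (not in A, include), 13 (in A, exclude), 14 (in A, exclude), 15 (in A, exclude), 16 (not in A, include), 17 (in A, exclude), 18 (in A, exclude), 19 (not in A, include), 20 (in A, exclude), 21 (in A, exclude), 22 (in A, exclude), 23 (in A, exclude), 24 (in A, exclude)
A' = {2, 12, 16, 19}

{2, 12, 16, 19}


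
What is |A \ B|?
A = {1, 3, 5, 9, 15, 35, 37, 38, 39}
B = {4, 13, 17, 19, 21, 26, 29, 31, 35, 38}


Set A = {1, 3, 5, 9, 15, 35, 37, 38, 39}
Set B = {4, 13, 17, 19, 21, 26, 29, 31, 35, 38}
A \ B = {1, 3, 5, 9, 15, 37, 39}
|A \ B| = 7

7


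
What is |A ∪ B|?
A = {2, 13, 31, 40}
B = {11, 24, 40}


Set A = {2, 13, 31, 40}, |A| = 4
Set B = {11, 24, 40}, |B| = 3
A ∩ B = {40}, |A ∩ B| = 1
|A ∪ B| = |A| + |B| - |A ∩ B| = 4 + 3 - 1 = 6

6


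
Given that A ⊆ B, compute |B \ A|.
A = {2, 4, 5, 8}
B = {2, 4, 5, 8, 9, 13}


Set A = {2, 4, 5, 8}, |A| = 4
Set B = {2, 4, 5, 8, 9, 13}, |B| = 6
Since A ⊆ B: B \ A = {9, 13}
|B| - |A| = 6 - 4 = 2

2


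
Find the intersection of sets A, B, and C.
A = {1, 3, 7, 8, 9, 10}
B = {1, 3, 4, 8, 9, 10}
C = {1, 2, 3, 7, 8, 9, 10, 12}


Set A = {1, 3, 7, 8, 9, 10}
Set B = {1, 3, 4, 8, 9, 10}
Set C = {1, 2, 3, 7, 8, 9, 10, 12}
First, A ∩ B = {1, 3, 8, 9, 10}
Then, (A ∩ B) ∩ C = {1, 3, 8, 9, 10}

{1, 3, 8, 9, 10}


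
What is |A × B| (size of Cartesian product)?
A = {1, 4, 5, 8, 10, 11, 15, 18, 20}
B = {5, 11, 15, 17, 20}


Set A = {1, 4, 5, 8, 10, 11, 15, 18, 20} has 9 elements.
Set B = {5, 11, 15, 17, 20} has 5 elements.
|A × B| = |A| × |B| = 9 × 5 = 45

45


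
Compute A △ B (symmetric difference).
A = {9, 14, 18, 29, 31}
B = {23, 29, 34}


Set A = {9, 14, 18, 29, 31}
Set B = {23, 29, 34}
A △ B = (A \ B) ∪ (B \ A)
Elements in A but not B: {9, 14, 18, 31}
Elements in B but not A: {23, 34}
A △ B = {9, 14, 18, 23, 31, 34}

{9, 14, 18, 23, 31, 34}


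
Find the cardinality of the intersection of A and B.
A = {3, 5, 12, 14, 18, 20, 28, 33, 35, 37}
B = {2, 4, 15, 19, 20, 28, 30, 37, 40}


Set A = {3, 5, 12, 14, 18, 20, 28, 33, 35, 37}
Set B = {2, 4, 15, 19, 20, 28, 30, 37, 40}
A ∩ B = {20, 28, 37}
|A ∩ B| = 3

3


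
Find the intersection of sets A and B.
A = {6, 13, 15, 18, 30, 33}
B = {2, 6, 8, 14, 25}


Set A = {6, 13, 15, 18, 30, 33}
Set B = {2, 6, 8, 14, 25}
A ∩ B includes only elements in both sets.
Check each element of A against B:
6 ✓, 13 ✗, 15 ✗, 18 ✗, 30 ✗, 33 ✗
A ∩ B = {6}

{6}


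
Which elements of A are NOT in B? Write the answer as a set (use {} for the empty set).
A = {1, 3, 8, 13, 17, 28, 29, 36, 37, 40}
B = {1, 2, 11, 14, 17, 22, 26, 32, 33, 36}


Set A = {1, 3, 8, 13, 17, 28, 29, 36, 37, 40}
Set B = {1, 2, 11, 14, 17, 22, 26, 32, 33, 36}
Check each element of A against B:
1 ∈ B, 3 ∉ B (include), 8 ∉ B (include), 13 ∉ B (include), 17 ∈ B, 28 ∉ B (include), 29 ∉ B (include), 36 ∈ B, 37 ∉ B (include), 40 ∉ B (include)
Elements of A not in B: {3, 8, 13, 28, 29, 37, 40}

{3, 8, 13, 28, 29, 37, 40}


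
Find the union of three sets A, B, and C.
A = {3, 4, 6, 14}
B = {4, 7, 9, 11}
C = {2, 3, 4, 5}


Set A = {3, 4, 6, 14}
Set B = {4, 7, 9, 11}
Set C = {2, 3, 4, 5}
First, A ∪ B = {3, 4, 6, 7, 9, 11, 14}
Then, (A ∪ B) ∪ C = {2, 3, 4, 5, 6, 7, 9, 11, 14}

{2, 3, 4, 5, 6, 7, 9, 11, 14}


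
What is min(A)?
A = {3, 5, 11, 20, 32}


Set A = {3, 5, 11, 20, 32}
Elements in ascending order: 3, 5, 11, 20, 32
The smallest element is 3.

3


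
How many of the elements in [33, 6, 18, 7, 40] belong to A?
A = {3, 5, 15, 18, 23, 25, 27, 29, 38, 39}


Set A = {3, 5, 15, 18, 23, 25, 27, 29, 38, 39}
Candidates: [33, 6, 18, 7, 40]
Check each candidate:
33 ∉ A, 6 ∉ A, 18 ∈ A, 7 ∉ A, 40 ∉ A
Count of candidates in A: 1

1


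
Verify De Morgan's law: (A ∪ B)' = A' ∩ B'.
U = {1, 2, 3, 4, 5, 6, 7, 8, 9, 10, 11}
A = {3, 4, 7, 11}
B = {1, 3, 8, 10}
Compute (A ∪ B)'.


U = {1, 2, 3, 4, 5, 6, 7, 8, 9, 10, 11}
A = {3, 4, 7, 11}, B = {1, 3, 8, 10}
A ∪ B = {1, 3, 4, 7, 8, 10, 11}
(A ∪ B)' = U \ (A ∪ B) = {2, 5, 6, 9}
Verification via A' ∩ B': A' = {1, 2, 5, 6, 8, 9, 10}, B' = {2, 4, 5, 6, 7, 9, 11}
A' ∩ B' = {2, 5, 6, 9} ✓

{2, 5, 6, 9}


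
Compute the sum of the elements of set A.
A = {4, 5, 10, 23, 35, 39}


Set A = {4, 5, 10, 23, 35, 39}
Sum = 4 + 5 + 10 + 23 + 35 + 39 = 116

116


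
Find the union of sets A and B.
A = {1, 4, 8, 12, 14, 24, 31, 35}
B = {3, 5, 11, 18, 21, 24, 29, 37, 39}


Set A = {1, 4, 8, 12, 14, 24, 31, 35}
Set B = {3, 5, 11, 18, 21, 24, 29, 37, 39}
A ∪ B includes all elements in either set.
Elements from A: {1, 4, 8, 12, 14, 24, 31, 35}
Elements from B not already included: {3, 5, 11, 18, 21, 29, 37, 39}
A ∪ B = {1, 3, 4, 5, 8, 11, 12, 14, 18, 21, 24, 29, 31, 35, 37, 39}

{1, 3, 4, 5, 8, 11, 12, 14, 18, 21, 24, 29, 31, 35, 37, 39}


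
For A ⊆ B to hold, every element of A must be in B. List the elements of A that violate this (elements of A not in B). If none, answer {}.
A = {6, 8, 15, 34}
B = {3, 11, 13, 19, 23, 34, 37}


Set A = {6, 8, 15, 34}
Set B = {3, 11, 13, 19, 23, 34, 37}
Check each element of A against B:
6 ∉ B (include), 8 ∉ B (include), 15 ∉ B (include), 34 ∈ B
Elements of A not in B: {6, 8, 15}

{6, 8, 15}


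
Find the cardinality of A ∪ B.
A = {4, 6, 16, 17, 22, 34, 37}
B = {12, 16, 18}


Set A = {4, 6, 16, 17, 22, 34, 37}, |A| = 7
Set B = {12, 16, 18}, |B| = 3
A ∩ B = {16}, |A ∩ B| = 1
|A ∪ B| = |A| + |B| - |A ∩ B| = 7 + 3 - 1 = 9

9


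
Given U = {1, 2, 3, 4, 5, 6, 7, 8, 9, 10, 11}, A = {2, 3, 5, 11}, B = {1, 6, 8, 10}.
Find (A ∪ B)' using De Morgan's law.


U = {1, 2, 3, 4, 5, 6, 7, 8, 9, 10, 11}
A = {2, 3, 5, 11}, B = {1, 6, 8, 10}
A ∪ B = {1, 2, 3, 5, 6, 8, 10, 11}
(A ∪ B)' = U \ (A ∪ B) = {4, 7, 9}
Verification via A' ∩ B': A' = {1, 4, 6, 7, 8, 9, 10}, B' = {2, 3, 4, 5, 7, 9, 11}
A' ∩ B' = {4, 7, 9} ✓

{4, 7, 9}


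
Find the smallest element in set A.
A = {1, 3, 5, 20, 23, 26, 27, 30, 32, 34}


Set A = {1, 3, 5, 20, 23, 26, 27, 30, 32, 34}
Elements in ascending order: 1, 3, 5, 20, 23, 26, 27, 30, 32, 34
The smallest element is 1.

1


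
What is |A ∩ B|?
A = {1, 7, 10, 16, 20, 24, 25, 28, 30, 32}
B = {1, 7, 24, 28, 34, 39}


Set A = {1, 7, 10, 16, 20, 24, 25, 28, 30, 32}
Set B = {1, 7, 24, 28, 34, 39}
A ∩ B = {1, 7, 24, 28}
|A ∩ B| = 4

4


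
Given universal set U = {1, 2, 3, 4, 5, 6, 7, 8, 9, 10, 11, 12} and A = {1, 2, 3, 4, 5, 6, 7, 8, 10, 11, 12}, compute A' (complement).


Universal set U = {1, 2, 3, 4, 5, 6, 7, 8, 9, 10, 11, 12}
Set A = {1, 2, 3, 4, 5, 6, 7, 8, 10, 11, 12}
A' = U \ A = elements in U but not in A
Checking each element of U:
1 (in A, exclude), 2 (in A, exclude), 3 (in A, exclude), 4 (in A, exclude), 5 (in A, exclude), 6 (in A, exclude), 7 (in A, exclude), 8 (in A, exclude), 9 (not in A, include), 10 (in A, exclude), 11 (in A, exclude), 12 (in A, exclude)
A' = {9}

{9}


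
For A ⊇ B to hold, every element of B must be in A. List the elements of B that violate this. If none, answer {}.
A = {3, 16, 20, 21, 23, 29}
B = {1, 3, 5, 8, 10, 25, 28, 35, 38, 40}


Set A = {3, 16, 20, 21, 23, 29}
Set B = {1, 3, 5, 8, 10, 25, 28, 35, 38, 40}
Check each element of B against A:
1 ∉ A (include), 3 ∈ A, 5 ∉ A (include), 8 ∉ A (include), 10 ∉ A (include), 25 ∉ A (include), 28 ∉ A (include), 35 ∉ A (include), 38 ∉ A (include), 40 ∉ A (include)
Elements of B not in A: {1, 5, 8, 10, 25, 28, 35, 38, 40}

{1, 5, 8, 10, 25, 28, 35, 38, 40}


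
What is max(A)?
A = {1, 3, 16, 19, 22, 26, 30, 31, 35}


Set A = {1, 3, 16, 19, 22, 26, 30, 31, 35}
Elements in ascending order: 1, 3, 16, 19, 22, 26, 30, 31, 35
The largest element is 35.

35


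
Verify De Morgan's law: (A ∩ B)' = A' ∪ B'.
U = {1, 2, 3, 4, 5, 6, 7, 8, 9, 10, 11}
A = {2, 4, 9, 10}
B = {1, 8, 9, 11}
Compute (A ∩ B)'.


U = {1, 2, 3, 4, 5, 6, 7, 8, 9, 10, 11}
A = {2, 4, 9, 10}, B = {1, 8, 9, 11}
A ∩ B = {9}
(A ∩ B)' = U \ (A ∩ B) = {1, 2, 3, 4, 5, 6, 7, 8, 10, 11}
Verification via A' ∪ B': A' = {1, 3, 5, 6, 7, 8, 11}, B' = {2, 3, 4, 5, 6, 7, 10}
A' ∪ B' = {1, 2, 3, 4, 5, 6, 7, 8, 10, 11} ✓

{1, 2, 3, 4, 5, 6, 7, 8, 10, 11}


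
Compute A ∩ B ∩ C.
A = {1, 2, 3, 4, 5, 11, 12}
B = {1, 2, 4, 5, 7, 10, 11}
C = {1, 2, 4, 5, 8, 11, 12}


Set A = {1, 2, 3, 4, 5, 11, 12}
Set B = {1, 2, 4, 5, 7, 10, 11}
Set C = {1, 2, 4, 5, 8, 11, 12}
First, A ∩ B = {1, 2, 4, 5, 11}
Then, (A ∩ B) ∩ C = {1, 2, 4, 5, 11}

{1, 2, 4, 5, 11}


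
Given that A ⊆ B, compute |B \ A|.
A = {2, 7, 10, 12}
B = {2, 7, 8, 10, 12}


Set A = {2, 7, 10, 12}, |A| = 4
Set B = {2, 7, 8, 10, 12}, |B| = 5
Since A ⊆ B: B \ A = {8}
|B| - |A| = 5 - 4 = 1

1


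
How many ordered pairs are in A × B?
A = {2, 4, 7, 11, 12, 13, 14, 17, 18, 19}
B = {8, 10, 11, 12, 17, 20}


Set A = {2, 4, 7, 11, 12, 13, 14, 17, 18, 19} has 10 elements.
Set B = {8, 10, 11, 12, 17, 20} has 6 elements.
|A × B| = |A| × |B| = 10 × 6 = 60

60


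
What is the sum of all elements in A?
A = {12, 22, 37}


Set A = {12, 22, 37}
Sum = 12 + 22 + 37 = 71

71


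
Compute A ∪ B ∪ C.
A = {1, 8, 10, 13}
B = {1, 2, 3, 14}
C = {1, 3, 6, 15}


Set A = {1, 8, 10, 13}
Set B = {1, 2, 3, 14}
Set C = {1, 3, 6, 15}
First, A ∪ B = {1, 2, 3, 8, 10, 13, 14}
Then, (A ∪ B) ∪ C = {1, 2, 3, 6, 8, 10, 13, 14, 15}

{1, 2, 3, 6, 8, 10, 13, 14, 15}


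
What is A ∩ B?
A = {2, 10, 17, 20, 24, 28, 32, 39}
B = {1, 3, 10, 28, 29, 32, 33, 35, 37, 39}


Set A = {2, 10, 17, 20, 24, 28, 32, 39}
Set B = {1, 3, 10, 28, 29, 32, 33, 35, 37, 39}
A ∩ B includes only elements in both sets.
Check each element of A against B:
2 ✗, 10 ✓, 17 ✗, 20 ✗, 24 ✗, 28 ✓, 32 ✓, 39 ✓
A ∩ B = {10, 28, 32, 39}

{10, 28, 32, 39}


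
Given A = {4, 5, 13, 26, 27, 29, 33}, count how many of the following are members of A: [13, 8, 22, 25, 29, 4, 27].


Set A = {4, 5, 13, 26, 27, 29, 33}
Candidates: [13, 8, 22, 25, 29, 4, 27]
Check each candidate:
13 ∈ A, 8 ∉ A, 22 ∉ A, 25 ∉ A, 29 ∈ A, 4 ∈ A, 27 ∈ A
Count of candidates in A: 4

4


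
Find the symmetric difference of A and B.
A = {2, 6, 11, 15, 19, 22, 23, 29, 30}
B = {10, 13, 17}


Set A = {2, 6, 11, 15, 19, 22, 23, 29, 30}
Set B = {10, 13, 17}
A △ B = (A \ B) ∪ (B \ A)
Elements in A but not B: {2, 6, 11, 15, 19, 22, 23, 29, 30}
Elements in B but not A: {10, 13, 17}
A △ B = {2, 6, 10, 11, 13, 15, 17, 19, 22, 23, 29, 30}

{2, 6, 10, 11, 13, 15, 17, 19, 22, 23, 29, 30}


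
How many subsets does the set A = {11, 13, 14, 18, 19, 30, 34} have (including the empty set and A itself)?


Set A = {11, 13, 14, 18, 19, 30, 34}
|A| = 7
The power set P(A) contains all subsets of A.
|P(A)| = 2^|A| = 2^7 = 128

128


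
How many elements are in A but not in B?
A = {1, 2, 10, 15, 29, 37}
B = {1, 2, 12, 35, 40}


Set A = {1, 2, 10, 15, 29, 37}
Set B = {1, 2, 12, 35, 40}
A \ B = {10, 15, 29, 37}
|A \ B| = 4

4


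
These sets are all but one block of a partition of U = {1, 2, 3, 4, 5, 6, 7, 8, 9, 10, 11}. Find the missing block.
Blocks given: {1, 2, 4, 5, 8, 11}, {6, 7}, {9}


U = {1, 2, 3, 4, 5, 6, 7, 8, 9, 10, 11}
Shown blocks: {1, 2, 4, 5, 8, 11}, {6, 7}, {9}
A partition's blocks are pairwise disjoint and cover U, so the missing block = U \ (union of shown blocks).
Union of shown blocks: {1, 2, 4, 5, 6, 7, 8, 9, 11}
Missing block = U \ (union) = {3, 10}

{3, 10}


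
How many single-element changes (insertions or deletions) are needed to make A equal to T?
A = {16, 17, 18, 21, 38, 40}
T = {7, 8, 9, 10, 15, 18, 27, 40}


Set A = {16, 17, 18, 21, 38, 40}
Set T = {7, 8, 9, 10, 15, 18, 27, 40}
Elements to remove from A (in A, not in T): {16, 17, 21, 38} → 4 removals
Elements to add to A (in T, not in A): {7, 8, 9, 10, 15, 27} → 6 additions
Total edits = 4 + 6 = 10

10


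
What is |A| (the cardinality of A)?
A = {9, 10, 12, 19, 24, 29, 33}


Set A = {9, 10, 12, 19, 24, 29, 33}
Listing elements: 9, 10, 12, 19, 24, 29, 33
Counting: 7 elements
|A| = 7

7


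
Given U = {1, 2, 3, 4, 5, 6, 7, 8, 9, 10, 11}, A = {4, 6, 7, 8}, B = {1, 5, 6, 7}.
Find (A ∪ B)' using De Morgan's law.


U = {1, 2, 3, 4, 5, 6, 7, 8, 9, 10, 11}
A = {4, 6, 7, 8}, B = {1, 5, 6, 7}
A ∪ B = {1, 4, 5, 6, 7, 8}
(A ∪ B)' = U \ (A ∪ B) = {2, 3, 9, 10, 11}
Verification via A' ∩ B': A' = {1, 2, 3, 5, 9, 10, 11}, B' = {2, 3, 4, 8, 9, 10, 11}
A' ∩ B' = {2, 3, 9, 10, 11} ✓

{2, 3, 9, 10, 11}


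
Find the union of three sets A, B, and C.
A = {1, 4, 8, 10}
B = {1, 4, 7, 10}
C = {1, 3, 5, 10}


Set A = {1, 4, 8, 10}
Set B = {1, 4, 7, 10}
Set C = {1, 3, 5, 10}
First, A ∪ B = {1, 4, 7, 8, 10}
Then, (A ∪ B) ∪ C = {1, 3, 4, 5, 7, 8, 10}

{1, 3, 4, 5, 7, 8, 10}


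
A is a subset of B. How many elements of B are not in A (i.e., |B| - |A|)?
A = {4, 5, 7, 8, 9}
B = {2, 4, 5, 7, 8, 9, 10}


Set A = {4, 5, 7, 8, 9}, |A| = 5
Set B = {2, 4, 5, 7, 8, 9, 10}, |B| = 7
Since A ⊆ B: B \ A = {2, 10}
|B| - |A| = 7 - 5 = 2

2


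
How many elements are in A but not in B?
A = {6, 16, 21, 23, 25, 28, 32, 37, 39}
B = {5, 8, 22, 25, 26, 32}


Set A = {6, 16, 21, 23, 25, 28, 32, 37, 39}
Set B = {5, 8, 22, 25, 26, 32}
A \ B = {6, 16, 21, 23, 28, 37, 39}
|A \ B| = 7

7


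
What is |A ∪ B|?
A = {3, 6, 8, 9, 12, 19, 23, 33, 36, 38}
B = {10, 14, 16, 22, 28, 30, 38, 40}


Set A = {3, 6, 8, 9, 12, 19, 23, 33, 36, 38}, |A| = 10
Set B = {10, 14, 16, 22, 28, 30, 38, 40}, |B| = 8
A ∩ B = {38}, |A ∩ B| = 1
|A ∪ B| = |A| + |B| - |A ∩ B| = 10 + 8 - 1 = 17

17


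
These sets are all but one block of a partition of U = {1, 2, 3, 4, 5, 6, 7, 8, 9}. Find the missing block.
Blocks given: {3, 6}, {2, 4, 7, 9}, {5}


U = {1, 2, 3, 4, 5, 6, 7, 8, 9}
Shown blocks: {3, 6}, {2, 4, 7, 9}, {5}
A partition's blocks are pairwise disjoint and cover U, so the missing block = U \ (union of shown blocks).
Union of shown blocks: {2, 3, 4, 5, 6, 7, 9}
Missing block = U \ (union) = {1, 8}

{1, 8}


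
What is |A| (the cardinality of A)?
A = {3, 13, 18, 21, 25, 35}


Set A = {3, 13, 18, 21, 25, 35}
Listing elements: 3, 13, 18, 21, 25, 35
Counting: 6 elements
|A| = 6

6


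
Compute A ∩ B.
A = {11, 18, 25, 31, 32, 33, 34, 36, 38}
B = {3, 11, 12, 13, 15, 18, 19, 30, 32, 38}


Set A = {11, 18, 25, 31, 32, 33, 34, 36, 38}
Set B = {3, 11, 12, 13, 15, 18, 19, 30, 32, 38}
A ∩ B includes only elements in both sets.
Check each element of A against B:
11 ✓, 18 ✓, 25 ✗, 31 ✗, 32 ✓, 33 ✗, 34 ✗, 36 ✗, 38 ✓
A ∩ B = {11, 18, 32, 38}

{11, 18, 32, 38}
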